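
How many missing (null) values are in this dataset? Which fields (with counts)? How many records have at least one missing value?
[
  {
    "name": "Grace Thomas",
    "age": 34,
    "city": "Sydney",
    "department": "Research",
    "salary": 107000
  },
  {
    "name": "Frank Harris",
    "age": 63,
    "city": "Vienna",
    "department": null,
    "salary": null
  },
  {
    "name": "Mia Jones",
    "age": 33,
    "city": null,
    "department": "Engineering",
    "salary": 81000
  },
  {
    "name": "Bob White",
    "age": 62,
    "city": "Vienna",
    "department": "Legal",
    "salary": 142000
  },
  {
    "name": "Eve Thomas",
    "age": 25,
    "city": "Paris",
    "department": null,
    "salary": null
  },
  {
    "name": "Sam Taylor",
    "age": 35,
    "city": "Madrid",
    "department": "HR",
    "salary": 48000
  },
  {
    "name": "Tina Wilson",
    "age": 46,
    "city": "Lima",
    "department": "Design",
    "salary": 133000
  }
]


Checking for missing (null) values in 7 records:

  Grace Thomas: complete
  Frank Harris: department, salary
  Mia Jones: city
  Bob White: complete
  Eve Thomas: department, salary
  Sam Taylor: complete
  Tina Wilson: complete

Per field:
  name: 0 missing
  age: 0 missing
  city: 1 missing
  department: 2 missing
  salary: 2 missing

Total missing values: 5
Records with any missing: 3

5 missing values (city: 1, department: 2, salary: 2); 3 incomplete records


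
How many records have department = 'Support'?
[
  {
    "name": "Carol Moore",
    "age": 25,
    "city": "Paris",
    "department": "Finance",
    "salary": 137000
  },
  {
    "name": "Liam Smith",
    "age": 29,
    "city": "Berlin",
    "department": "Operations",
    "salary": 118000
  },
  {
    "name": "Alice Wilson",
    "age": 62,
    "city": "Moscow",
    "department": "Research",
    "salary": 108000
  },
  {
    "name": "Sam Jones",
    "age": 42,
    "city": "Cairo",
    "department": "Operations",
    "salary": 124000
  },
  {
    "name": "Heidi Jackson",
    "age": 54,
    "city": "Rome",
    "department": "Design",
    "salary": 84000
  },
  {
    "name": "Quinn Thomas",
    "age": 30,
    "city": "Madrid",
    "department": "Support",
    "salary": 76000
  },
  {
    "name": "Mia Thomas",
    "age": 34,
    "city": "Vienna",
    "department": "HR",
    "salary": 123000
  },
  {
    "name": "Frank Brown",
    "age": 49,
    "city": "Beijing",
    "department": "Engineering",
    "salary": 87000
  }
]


Data: 8 records
Condition: department = 'Support'

Checking each record:
  Carol Moore: Finance
  Liam Smith: Operations
  Alice Wilson: Research
  Sam Jones: Operations
  Heidi Jackson: Design
  Quinn Thomas: Support MATCH
  Mia Thomas: HR
  Frank Brown: Engineering

Count: 1

1


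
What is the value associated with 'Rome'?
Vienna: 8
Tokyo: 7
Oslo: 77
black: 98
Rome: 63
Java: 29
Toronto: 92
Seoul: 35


Looking up key 'Rome'
Value: 63

63


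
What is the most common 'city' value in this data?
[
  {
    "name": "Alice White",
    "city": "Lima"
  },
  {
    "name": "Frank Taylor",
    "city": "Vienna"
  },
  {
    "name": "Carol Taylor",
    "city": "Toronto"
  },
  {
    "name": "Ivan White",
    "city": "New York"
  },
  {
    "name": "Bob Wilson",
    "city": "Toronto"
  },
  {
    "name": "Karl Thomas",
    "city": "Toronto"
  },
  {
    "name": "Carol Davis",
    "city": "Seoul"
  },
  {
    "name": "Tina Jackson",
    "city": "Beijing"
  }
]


Counting 'city' values across 8 records:

  Toronto: 3 ###
  Lima: 1 #
  Vienna: 1 #
  New York: 1 #
  Seoul: 1 #
  Beijing: 1 #

Most common: Toronto (3 times)

Toronto (3 times)


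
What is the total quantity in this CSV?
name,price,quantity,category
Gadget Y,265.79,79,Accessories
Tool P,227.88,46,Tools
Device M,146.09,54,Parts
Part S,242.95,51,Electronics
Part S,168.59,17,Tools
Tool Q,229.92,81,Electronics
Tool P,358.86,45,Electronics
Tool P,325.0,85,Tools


Computing total quantity:
Values: [79, 46, 54, 51, 17, 81, 45, 85]
Sum = 458

458


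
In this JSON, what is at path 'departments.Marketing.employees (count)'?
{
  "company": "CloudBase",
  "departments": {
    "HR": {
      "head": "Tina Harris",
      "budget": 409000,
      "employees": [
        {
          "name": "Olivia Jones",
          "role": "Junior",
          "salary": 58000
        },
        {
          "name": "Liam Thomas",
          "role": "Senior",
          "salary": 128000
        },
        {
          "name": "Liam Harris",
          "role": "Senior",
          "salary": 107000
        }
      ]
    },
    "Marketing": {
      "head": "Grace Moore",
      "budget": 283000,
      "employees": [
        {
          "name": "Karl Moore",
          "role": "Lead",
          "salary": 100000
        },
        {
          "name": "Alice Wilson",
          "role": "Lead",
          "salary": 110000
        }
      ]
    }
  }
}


Path: departments.Marketing.employees (count)

Navigate:
  -> departments
  -> Marketing
  -> employees (array, length 2)

2


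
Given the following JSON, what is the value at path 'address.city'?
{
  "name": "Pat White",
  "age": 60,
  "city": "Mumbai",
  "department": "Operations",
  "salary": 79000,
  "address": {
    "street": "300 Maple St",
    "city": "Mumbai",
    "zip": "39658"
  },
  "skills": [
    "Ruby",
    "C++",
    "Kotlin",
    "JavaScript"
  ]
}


Query: address.city
Path: address -> city
Value: Mumbai

Mumbai


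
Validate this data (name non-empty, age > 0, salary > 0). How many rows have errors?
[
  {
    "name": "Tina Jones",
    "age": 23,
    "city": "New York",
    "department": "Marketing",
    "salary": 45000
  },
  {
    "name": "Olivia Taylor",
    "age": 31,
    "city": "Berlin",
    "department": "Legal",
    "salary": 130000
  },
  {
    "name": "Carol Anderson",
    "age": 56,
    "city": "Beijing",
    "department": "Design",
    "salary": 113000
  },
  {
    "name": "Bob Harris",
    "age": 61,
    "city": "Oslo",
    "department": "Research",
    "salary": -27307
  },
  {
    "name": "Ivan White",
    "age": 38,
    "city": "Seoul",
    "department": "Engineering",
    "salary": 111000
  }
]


Validating 5 records:
Rules: name non-empty, age > 0, salary > 0

  Row 1 (Tina Jones): OK
  Row 2 (Olivia Taylor): OK
  Row 3 (Carol Anderson): OK
  Row 4 (Bob Harris): negative salary: -27307
  Row 5 (Ivan White): OK

Total errors: 1

1 errors


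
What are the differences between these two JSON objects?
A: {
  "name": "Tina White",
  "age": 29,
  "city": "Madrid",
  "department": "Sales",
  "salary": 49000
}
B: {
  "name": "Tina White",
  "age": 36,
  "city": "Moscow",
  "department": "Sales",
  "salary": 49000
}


Comparing each field (in key order):
  name: same
  age: DIFFERENT
  city: DIFFERENT
  department: same
  salary: same
Differences:
  age: 29 -> 36
  city: Madrid -> Moscow

2 field(s) changed

2 changes: age, city


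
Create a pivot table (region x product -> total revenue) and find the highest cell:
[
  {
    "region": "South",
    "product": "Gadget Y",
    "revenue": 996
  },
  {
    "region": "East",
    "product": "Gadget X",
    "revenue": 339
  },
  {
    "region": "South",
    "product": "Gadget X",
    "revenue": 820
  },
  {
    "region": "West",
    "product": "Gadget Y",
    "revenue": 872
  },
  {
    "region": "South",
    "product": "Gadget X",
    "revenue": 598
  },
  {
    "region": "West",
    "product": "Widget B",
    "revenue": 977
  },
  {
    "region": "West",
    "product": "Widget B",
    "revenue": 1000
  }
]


Pivot: region (rows) x product (columns) -> total revenue

     Gadget X      Gadget Y      Widget B    
East           339             0             0  
South         1418           996             0  
West             0           872          1977  

Highest: West / Widget B = $1977

West / Widget B = $1977


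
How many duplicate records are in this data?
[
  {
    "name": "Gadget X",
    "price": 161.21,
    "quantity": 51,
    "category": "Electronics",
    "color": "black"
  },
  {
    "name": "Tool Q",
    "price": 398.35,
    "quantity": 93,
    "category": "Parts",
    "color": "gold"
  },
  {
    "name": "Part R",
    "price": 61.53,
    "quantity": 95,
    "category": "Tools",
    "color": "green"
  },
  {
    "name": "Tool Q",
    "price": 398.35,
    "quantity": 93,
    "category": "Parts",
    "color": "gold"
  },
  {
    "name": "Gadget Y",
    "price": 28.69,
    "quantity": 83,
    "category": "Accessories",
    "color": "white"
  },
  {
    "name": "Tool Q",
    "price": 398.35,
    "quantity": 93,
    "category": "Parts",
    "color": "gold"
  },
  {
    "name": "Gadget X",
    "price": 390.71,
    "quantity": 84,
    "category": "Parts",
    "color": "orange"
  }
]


Checking 7 records for duplicates:

  Row 1: Gadget X ($161.21, qty 51)
  Row 2: Tool Q ($398.35, qty 93)
  Row 3: Part R ($61.53, qty 95)
  Row 4: Tool Q ($398.35, qty 93) <-- DUPLICATE
  Row 5: Gadget Y ($28.69, qty 83)
  Row 6: Tool Q ($398.35, qty 93) <-- DUPLICATE
  Row 7: Gadget X ($390.71, qty 84)

Duplicates found: 2
Unique records: 5

2 duplicates, 5 unique


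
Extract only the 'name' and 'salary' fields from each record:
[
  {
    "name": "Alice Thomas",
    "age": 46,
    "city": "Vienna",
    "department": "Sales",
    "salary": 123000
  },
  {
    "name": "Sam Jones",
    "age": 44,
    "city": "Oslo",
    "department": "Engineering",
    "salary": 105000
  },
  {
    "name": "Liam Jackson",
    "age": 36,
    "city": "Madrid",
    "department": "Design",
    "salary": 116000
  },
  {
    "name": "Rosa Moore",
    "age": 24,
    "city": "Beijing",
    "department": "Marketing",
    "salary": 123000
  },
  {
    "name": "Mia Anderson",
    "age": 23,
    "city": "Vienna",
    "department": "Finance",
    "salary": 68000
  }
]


Original: 5 records with fields: name, age, city, department, salary
Keep: ['name', 'salary']
Drop: ['age', 'city', 'department']
Result: 5 records, 2 fields each

[
  {
    "name": "Alice Thomas",
    "salary": 123000
  },
  {
    "name": "Sam Jones",
    "salary": 105000
  },
  {
    "name": "Liam Jackson",
    "salary": 116000
  },
  {
    "name": "Rosa Moore",
    "salary": 123000
  },
  {
    "name": "Mia Anderson",
    "salary": 68000
  }
]


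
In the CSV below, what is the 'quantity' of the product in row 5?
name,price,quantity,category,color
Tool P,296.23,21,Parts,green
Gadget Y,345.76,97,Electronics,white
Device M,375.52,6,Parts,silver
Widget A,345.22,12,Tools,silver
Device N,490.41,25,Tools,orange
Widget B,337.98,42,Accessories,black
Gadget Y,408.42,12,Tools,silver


Query: Row 5 ('Device N'), column 'quantity'
Value: 25

25


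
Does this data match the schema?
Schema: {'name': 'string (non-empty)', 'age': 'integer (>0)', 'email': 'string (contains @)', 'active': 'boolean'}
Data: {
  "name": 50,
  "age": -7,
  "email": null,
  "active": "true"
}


Validating each field against schema:
  name: FAIL (50 is not a string)
  age: FAIL (-7 is not > 0)
  email: FAIL (null is not a string)
  active: FAIL ("true" is not a boolean)

Result: INVALID (4 errors: name, age, email, active)

INVALID (4 errors: name, age, email, active)


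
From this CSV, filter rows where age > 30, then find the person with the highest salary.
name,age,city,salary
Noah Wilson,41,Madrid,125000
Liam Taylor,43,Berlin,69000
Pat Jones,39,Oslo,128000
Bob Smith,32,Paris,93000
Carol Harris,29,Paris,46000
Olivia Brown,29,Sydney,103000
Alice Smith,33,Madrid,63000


Filter: age > 30
Sort by: salary (descending)

Filtered records (5):
  Pat Jones, age 39, salary $128000
  Noah Wilson, age 41, salary $125000
  Bob Smith, age 32, salary $93000
  Liam Taylor, age 43, salary $69000
  Alice Smith, age 33, salary $63000

Highest salary: Pat Jones ($128000)

Pat Jones


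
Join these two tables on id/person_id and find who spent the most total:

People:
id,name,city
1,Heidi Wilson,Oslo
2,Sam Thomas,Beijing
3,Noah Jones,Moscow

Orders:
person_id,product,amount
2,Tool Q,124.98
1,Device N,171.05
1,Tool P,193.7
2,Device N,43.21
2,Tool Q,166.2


Join on: people.id = orders.person_id

Joined rows:
  Sam Thomas (Beijing) bought Tool Q for $124.98
  Heidi Wilson (Oslo) bought Device N for $171.05
  Heidi Wilson (Oslo) bought Tool P for $193.7
  Sam Thomas (Beijing) bought Device N for $43.21
  Sam Thomas (Beijing) bought Tool Q for $166.2

Total per person:
  Heidi Wilson: $364.75
  Sam Thomas: $334.39

Top spender: Heidi Wilson ($364.75)

Heidi Wilson ($364.75)


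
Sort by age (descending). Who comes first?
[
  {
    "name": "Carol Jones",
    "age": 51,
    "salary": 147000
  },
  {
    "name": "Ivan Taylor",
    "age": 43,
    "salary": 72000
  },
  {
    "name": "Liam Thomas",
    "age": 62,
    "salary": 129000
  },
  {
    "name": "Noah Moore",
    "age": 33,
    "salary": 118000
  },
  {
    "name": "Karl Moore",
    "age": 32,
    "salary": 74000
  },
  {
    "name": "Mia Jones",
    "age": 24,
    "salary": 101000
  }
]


Sort by: age (descending)

Sorted order:
  1. Liam Thomas (age = 62)
  2. Carol Jones (age = 51)
  3. Ivan Taylor (age = 43)
  4. Noah Moore (age = 33)
  5. Karl Moore (age = 32)
  6. Mia Jones (age = 24)

First: Liam Thomas

Liam Thomas


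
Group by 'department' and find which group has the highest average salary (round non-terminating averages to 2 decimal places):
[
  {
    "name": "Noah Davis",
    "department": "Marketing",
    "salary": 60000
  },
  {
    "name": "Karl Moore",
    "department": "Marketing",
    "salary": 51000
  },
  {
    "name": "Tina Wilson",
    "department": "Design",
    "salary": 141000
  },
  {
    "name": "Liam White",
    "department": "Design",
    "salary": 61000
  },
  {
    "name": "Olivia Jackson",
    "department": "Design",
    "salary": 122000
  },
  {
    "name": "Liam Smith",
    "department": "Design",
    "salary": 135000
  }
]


Group by: department

Groups:
  Design: 4 people, avg salary = 459000/4 = $114750
  Marketing: 2 people, avg salary = 111000/2 = $55500

Highest average salary: Design ($114750)

Design ($114750)


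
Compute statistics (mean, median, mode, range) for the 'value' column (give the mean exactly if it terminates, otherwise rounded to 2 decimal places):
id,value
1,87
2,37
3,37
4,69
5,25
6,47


Data: [87, 37, 37, 69, 25, 47]
Count: 6
Sum: 302
Mean: 302/6 ≈ 50.33 (rounded to 2 decimal places)
Sorted: [25, 37, 37, 47, 69, 87]
Median: 42.0
Mode: 37 (2 times)
Range: 87 - 25 = 62
Min: 25, Max: 87

mean≈50.33, median=42.0, mode=37, range=62


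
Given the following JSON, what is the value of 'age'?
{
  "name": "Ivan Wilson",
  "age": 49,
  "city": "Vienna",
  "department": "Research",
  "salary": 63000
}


Looking up field 'age'
Value: 49

49


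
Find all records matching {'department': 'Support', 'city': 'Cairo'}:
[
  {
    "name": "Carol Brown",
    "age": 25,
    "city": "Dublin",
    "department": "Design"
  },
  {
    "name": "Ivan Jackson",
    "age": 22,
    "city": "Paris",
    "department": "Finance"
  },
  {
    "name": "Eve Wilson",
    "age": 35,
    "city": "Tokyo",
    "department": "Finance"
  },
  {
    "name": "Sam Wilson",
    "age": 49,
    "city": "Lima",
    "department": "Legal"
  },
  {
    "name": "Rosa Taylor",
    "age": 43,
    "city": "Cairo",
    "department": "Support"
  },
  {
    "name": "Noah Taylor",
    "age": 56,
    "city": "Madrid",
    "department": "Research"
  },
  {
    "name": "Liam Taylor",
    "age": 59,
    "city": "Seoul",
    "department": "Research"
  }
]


Search criteria: {'department': 'Support', 'city': 'Cairo'}

Checking 7 records:
  Carol Brown: {department: Design, city: Dublin}
  Ivan Jackson: {department: Finance, city: Paris}
  Eve Wilson: {department: Finance, city: Tokyo}
  Sam Wilson: {department: Legal, city: Lima}
  Rosa Taylor: {department: Support, city: Cairo} <-- MATCH
  Noah Taylor: {department: Research, city: Madrid}
  Liam Taylor: {department: Research, city: Seoul}

Matches: ["Rosa Taylor"]

["Rosa Taylor"]


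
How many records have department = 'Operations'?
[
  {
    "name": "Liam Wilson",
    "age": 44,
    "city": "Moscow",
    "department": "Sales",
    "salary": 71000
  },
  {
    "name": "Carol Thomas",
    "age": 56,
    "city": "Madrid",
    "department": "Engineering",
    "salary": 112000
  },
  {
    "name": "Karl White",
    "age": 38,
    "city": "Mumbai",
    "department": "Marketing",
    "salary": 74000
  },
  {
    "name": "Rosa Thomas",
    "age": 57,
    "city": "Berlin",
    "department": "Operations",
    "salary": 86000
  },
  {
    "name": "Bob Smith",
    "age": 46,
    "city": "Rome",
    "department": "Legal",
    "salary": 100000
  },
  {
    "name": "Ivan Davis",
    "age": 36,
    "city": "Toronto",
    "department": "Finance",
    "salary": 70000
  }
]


Data: 6 records
Condition: department = 'Operations'

Checking each record:
  Liam Wilson: Sales
  Carol Thomas: Engineering
  Karl White: Marketing
  Rosa Thomas: Operations MATCH
  Bob Smith: Legal
  Ivan Davis: Finance

Count: 1

1


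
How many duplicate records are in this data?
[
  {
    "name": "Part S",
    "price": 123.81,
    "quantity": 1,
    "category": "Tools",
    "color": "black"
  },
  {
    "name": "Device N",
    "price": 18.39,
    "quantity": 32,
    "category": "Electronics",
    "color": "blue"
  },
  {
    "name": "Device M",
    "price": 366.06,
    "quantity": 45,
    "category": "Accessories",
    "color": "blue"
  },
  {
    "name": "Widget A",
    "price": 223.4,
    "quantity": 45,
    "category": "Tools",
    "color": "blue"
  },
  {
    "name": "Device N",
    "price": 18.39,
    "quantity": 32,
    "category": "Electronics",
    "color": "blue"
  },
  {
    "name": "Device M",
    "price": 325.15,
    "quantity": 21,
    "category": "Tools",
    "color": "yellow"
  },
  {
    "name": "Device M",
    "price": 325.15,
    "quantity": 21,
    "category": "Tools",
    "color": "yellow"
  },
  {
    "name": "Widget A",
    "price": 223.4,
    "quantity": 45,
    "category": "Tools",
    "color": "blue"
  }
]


Checking 8 records for duplicates:

  Row 1: Part S ($123.81, qty 1)
  Row 2: Device N ($18.39, qty 32)
  Row 3: Device M ($366.06, qty 45)
  Row 4: Widget A ($223.4, qty 45)
  Row 5: Device N ($18.39, qty 32) <-- DUPLICATE
  Row 6: Device M ($325.15, qty 21)
  Row 7: Device M ($325.15, qty 21) <-- DUPLICATE
  Row 8: Widget A ($223.4, qty 45) <-- DUPLICATE

Duplicates found: 3
Unique records: 5

3 duplicates, 5 unique


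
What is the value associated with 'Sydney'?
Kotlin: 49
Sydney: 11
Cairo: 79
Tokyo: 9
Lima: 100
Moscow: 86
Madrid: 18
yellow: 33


Looking up key 'Sydney'
Value: 11

11


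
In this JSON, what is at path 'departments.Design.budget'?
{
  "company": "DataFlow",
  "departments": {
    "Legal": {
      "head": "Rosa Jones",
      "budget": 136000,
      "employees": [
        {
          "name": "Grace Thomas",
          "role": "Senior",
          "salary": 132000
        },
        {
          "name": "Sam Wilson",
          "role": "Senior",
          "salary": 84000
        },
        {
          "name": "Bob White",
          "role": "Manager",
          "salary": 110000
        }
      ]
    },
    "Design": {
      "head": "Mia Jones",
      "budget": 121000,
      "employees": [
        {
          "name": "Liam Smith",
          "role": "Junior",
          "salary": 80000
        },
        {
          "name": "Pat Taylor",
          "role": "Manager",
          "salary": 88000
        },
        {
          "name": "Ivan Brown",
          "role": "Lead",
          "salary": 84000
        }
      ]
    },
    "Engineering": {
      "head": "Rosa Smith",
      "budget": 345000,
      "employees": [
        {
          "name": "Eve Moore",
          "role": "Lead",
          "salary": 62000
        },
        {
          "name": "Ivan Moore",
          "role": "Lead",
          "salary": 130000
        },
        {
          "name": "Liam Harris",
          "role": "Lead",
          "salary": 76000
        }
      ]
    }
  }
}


Path: departments.Design.budget

Navigate:
  -> departments
  -> Design
  -> budget = 121000

121000


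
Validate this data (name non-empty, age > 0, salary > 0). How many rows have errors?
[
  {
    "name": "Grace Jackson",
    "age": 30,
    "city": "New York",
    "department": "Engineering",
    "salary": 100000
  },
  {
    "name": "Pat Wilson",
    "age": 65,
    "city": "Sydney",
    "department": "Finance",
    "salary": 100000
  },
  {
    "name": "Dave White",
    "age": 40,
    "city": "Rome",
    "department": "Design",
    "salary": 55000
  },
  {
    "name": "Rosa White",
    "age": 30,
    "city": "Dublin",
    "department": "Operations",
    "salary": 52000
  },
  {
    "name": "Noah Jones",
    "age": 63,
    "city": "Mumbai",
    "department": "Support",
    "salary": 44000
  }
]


Validating 5 records:
Rules: name non-empty, age > 0, salary > 0

  Row 1 (Grace Jackson): OK
  Row 2 (Pat Wilson): OK
  Row 3 (Dave White): OK
  Row 4 (Rosa White): OK
  Row 5 (Noah Jones): OK

Total errors: 0

0 errors


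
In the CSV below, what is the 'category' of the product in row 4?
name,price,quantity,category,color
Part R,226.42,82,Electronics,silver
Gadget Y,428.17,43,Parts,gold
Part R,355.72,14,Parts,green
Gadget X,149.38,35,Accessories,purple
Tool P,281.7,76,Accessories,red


Query: Row 4 ('Gadget X'), column 'category'
Value: Accessories

Accessories


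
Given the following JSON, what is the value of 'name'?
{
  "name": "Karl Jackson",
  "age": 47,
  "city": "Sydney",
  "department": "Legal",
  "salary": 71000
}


Looking up field 'name'
Value: Karl Jackson

Karl Jackson


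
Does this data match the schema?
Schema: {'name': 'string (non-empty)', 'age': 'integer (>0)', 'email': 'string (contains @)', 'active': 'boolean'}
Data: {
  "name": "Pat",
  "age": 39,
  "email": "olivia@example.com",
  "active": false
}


Validating each field against schema:
  name: OK (non-empty string)
  age: OK (positive integer)
  email: OK (string with @)
  active: OK (boolean)

Result: VALID

VALID


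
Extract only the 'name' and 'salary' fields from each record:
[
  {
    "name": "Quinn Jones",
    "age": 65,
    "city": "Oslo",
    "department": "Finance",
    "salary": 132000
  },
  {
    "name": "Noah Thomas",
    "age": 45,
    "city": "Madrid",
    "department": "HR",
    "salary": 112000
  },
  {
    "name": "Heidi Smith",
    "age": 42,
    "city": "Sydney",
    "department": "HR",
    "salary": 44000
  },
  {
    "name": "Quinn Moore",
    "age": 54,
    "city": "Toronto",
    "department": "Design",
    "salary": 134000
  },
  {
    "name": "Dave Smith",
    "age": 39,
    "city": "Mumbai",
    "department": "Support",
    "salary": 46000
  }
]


Original: 5 records with fields: name, age, city, department, salary
Keep: ['name', 'salary']
Drop: ['age', 'city', 'department']
Result: 5 records, 2 fields each

[
  {
    "name": "Quinn Jones",
    "salary": 132000
  },
  {
    "name": "Noah Thomas",
    "salary": 112000
  },
  {
    "name": "Heidi Smith",
    "salary": 44000
  },
  {
    "name": "Quinn Moore",
    "salary": 134000
  },
  {
    "name": "Dave Smith",
    "salary": 46000
  }
]


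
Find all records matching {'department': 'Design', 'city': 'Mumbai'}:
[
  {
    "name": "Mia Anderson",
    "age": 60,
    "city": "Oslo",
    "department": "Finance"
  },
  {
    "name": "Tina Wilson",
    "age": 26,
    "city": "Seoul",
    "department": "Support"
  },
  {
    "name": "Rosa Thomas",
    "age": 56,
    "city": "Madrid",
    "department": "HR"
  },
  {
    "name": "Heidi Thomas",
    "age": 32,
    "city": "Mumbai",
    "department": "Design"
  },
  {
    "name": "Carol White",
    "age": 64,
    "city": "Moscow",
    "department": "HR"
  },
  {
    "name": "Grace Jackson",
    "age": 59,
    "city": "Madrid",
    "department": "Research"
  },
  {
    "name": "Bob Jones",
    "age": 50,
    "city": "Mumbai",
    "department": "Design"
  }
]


Search criteria: {'department': 'Design', 'city': 'Mumbai'}

Checking 7 records:
  Mia Anderson: {department: Finance, city: Oslo}
  Tina Wilson: {department: Support, city: Seoul}
  Rosa Thomas: {department: HR, city: Madrid}
  Heidi Thomas: {department: Design, city: Mumbai} <-- MATCH
  Carol White: {department: HR, city: Moscow}
  Grace Jackson: {department: Research, city: Madrid}
  Bob Jones: {department: Design, city: Mumbai} <-- MATCH

Matches: ["Heidi Thomas", "Bob Jones"]

["Heidi Thomas", "Bob Jones"]


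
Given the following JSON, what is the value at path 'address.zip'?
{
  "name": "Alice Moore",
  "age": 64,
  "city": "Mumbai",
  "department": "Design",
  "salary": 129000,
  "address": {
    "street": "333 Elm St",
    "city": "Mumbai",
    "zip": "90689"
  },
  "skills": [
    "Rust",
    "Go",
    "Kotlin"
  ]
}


Query: address.zip
Path: address -> zip
Value: 90689

90689


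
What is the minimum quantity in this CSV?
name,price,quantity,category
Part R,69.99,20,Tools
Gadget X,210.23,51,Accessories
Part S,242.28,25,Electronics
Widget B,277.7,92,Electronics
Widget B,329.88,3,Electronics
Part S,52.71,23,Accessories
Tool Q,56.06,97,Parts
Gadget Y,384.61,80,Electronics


Computing minimum quantity:
Values: [20, 51, 25, 92, 3, 23, 97, 80]
Min = 3

3


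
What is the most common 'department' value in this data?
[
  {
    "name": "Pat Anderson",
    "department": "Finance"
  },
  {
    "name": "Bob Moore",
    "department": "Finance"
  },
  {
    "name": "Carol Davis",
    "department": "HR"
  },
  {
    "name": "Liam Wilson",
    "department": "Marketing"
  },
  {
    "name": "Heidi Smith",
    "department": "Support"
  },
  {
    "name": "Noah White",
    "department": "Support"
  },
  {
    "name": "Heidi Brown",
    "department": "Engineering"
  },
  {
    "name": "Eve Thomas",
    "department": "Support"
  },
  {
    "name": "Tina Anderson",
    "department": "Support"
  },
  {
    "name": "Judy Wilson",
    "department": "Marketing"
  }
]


Counting 'department' values across 10 records:

  Support: 4 ####
  Finance: 2 ##
  Marketing: 2 ##
  HR: 1 #
  Engineering: 1 #

Most common: Support (4 times)

Support (4 times)


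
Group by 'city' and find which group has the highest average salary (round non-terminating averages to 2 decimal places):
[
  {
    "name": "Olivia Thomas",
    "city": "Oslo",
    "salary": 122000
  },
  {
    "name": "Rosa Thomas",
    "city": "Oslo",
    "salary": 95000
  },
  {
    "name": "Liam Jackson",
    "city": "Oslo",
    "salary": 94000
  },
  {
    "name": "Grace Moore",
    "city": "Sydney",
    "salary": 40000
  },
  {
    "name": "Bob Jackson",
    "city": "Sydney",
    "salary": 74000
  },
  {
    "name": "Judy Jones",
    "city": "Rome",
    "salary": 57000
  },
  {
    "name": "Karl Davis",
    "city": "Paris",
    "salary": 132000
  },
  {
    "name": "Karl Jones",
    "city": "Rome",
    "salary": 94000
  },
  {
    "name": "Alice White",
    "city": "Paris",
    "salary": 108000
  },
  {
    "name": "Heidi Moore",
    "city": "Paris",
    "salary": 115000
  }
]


Group by: city

Groups:
  Oslo: 3 people, avg salary = 311000/3 ≈ $103666.67
  Paris: 3 people, avg salary = 355000/3 ≈ $118333.33
  Rome: 2 people, avg salary = 151000/2 = $75500
  Sydney: 2 people, avg salary = 114000/2 = $57000

Highest average salary: Paris (≈$118333.33)

Paris (≈$118333.33)


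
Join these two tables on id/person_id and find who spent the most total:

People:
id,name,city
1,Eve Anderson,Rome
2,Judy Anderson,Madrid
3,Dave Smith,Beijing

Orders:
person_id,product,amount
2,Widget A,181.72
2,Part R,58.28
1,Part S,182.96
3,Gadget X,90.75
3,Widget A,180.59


Join on: people.id = orders.person_id

Joined rows:
  Judy Anderson (Madrid) bought Widget A for $181.72
  Judy Anderson (Madrid) bought Part R for $58.28
  Eve Anderson (Rome) bought Part S for $182.96
  Dave Smith (Beijing) bought Gadget X for $90.75
  Dave Smith (Beijing) bought Widget A for $180.59

Total per person:
  Dave Smith: $271.34
  Judy Anderson: $240.00
  Eve Anderson: $182.96

Top spender: Dave Smith ($271.34)

Dave Smith ($271.34)


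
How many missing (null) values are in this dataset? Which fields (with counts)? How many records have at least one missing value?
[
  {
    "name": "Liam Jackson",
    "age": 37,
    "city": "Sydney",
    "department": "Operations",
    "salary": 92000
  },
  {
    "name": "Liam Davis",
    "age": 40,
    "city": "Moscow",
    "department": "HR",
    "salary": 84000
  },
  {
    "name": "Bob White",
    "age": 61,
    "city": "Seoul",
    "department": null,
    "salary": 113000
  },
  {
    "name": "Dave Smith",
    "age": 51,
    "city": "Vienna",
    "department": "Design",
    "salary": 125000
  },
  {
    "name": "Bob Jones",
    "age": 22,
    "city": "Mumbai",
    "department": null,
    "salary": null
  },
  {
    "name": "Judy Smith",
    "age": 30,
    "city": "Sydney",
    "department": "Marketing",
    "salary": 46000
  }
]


Checking for missing (null) values in 6 records:

  Liam Jackson: complete
  Liam Davis: complete
  Bob White: department
  Dave Smith: complete
  Bob Jones: department, salary
  Judy Smith: complete

Per field:
  name: 0 missing
  age: 0 missing
  city: 0 missing
  department: 2 missing
  salary: 1 missing

Total missing values: 3
Records with any missing: 2

3 missing values (department: 2, salary: 1); 2 incomplete records


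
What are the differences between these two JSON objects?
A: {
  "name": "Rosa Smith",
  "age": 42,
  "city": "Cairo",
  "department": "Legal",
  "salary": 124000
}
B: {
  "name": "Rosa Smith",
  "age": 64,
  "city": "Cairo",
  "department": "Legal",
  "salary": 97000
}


Comparing each field (in key order):
  name: same
  age: DIFFERENT
  city: same
  department: same
  salary: DIFFERENT
Differences:
  age: 42 -> 64
  salary: 124000 -> 97000

2 field(s) changed

2 changes: age, salary


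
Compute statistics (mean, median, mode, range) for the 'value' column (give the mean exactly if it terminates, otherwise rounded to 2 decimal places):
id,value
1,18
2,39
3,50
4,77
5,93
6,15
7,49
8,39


Data: [18, 39, 50, 77, 93, 15, 49, 39]
Count: 8
Sum: 380
Mean: 380/8 = 47.5
Sorted: [15, 18, 39, 39, 49, 50, 77, 93]
Median: 44.0
Mode: 39 (2 times)
Range: 93 - 15 = 78
Min: 15, Max: 93

mean=47.5, median=44.0, mode=39, range=78


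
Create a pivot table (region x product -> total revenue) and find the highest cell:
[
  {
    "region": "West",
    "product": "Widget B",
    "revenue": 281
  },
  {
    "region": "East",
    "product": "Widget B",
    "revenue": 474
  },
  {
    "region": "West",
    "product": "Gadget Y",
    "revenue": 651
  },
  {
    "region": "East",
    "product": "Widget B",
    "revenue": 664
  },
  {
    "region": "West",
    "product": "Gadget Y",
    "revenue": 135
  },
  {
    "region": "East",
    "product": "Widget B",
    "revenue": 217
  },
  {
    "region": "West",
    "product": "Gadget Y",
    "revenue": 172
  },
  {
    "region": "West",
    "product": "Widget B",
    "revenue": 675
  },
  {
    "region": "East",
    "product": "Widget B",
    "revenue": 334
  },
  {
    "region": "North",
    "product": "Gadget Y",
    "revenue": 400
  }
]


Pivot: region (rows) x product (columns) -> total revenue

     Gadget Y      Widget B    
East             0          1689  
North          400             0  
West           958           956  

Highest: East / Widget B = $1689

East / Widget B = $1689


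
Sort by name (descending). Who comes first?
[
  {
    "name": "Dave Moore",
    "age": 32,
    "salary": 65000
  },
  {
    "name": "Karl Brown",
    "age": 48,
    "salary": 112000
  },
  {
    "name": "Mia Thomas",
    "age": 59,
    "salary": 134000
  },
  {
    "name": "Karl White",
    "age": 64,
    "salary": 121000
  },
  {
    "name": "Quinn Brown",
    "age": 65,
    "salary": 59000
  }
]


Sort by: name (descending)

Sorted order:
  1. Quinn Brown (name = Quinn Brown)
  2. Mia Thomas (name = Mia Thomas)
  3. Karl White (name = Karl White)
  4. Karl Brown (name = Karl Brown)
  5. Dave Moore (name = Dave Moore)

First: Quinn Brown

Quinn Brown


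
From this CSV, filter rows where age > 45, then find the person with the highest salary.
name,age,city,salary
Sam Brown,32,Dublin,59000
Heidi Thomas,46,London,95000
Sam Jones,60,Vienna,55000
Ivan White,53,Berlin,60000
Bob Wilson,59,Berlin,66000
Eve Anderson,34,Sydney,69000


Filter: age > 45
Sort by: salary (descending)

Filtered records (4):
  Heidi Thomas, age 46, salary $95000
  Bob Wilson, age 59, salary $66000
  Ivan White, age 53, salary $60000
  Sam Jones, age 60, salary $55000

Highest salary: Heidi Thomas ($95000)

Heidi Thomas


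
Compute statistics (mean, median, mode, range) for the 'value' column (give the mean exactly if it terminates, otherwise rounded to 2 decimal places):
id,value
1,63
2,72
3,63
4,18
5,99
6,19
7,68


Data: [63, 72, 63, 18, 99, 19, 68]
Count: 7
Sum: 402
Mean: 402/7 ≈ 57.43 (rounded to 2 decimal places)
Sorted: [18, 19, 63, 63, 68, 72, 99]
Median: 63.0
Mode: 63 (2 times)
Range: 99 - 18 = 81
Min: 18, Max: 99

mean≈57.43, median=63.0, mode=63, range=81


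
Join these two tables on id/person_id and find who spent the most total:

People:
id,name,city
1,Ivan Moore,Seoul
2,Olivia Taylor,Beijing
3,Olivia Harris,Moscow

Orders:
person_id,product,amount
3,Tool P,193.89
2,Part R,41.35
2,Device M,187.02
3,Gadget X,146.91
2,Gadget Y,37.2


Join on: people.id = orders.person_id

Joined rows:
  Olivia Harris (Moscow) bought Tool P for $193.89
  Olivia Taylor (Beijing) bought Part R for $41.35
  Olivia Taylor (Beijing) bought Device M for $187.02
  Olivia Harris (Moscow) bought Gadget X for $146.91
  Olivia Taylor (Beijing) bought Gadget Y for $37.2

Total per person:
  Olivia Harris: $340.80
  Olivia Taylor: $265.57

Top spender: Olivia Harris ($340.80)

Olivia Harris ($340.80)


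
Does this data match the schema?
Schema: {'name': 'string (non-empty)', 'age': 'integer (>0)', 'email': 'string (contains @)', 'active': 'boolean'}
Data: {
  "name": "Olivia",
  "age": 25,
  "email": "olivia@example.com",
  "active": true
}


Validating each field against schema:
  name: OK (non-empty string)
  age: OK (positive integer)
  email: OK (string with @)
  active: OK (boolean)

Result: VALID

VALID


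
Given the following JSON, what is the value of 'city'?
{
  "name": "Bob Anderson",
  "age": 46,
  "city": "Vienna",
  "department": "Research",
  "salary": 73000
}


Looking up field 'city'
Value: Vienna

Vienna


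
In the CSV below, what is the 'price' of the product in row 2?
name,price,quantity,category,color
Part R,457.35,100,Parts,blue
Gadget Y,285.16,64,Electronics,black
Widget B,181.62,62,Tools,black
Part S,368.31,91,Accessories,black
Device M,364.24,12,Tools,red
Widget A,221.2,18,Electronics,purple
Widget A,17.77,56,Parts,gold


Query: Row 2 ('Gadget Y'), column 'price'
Value: 285.16

285.16


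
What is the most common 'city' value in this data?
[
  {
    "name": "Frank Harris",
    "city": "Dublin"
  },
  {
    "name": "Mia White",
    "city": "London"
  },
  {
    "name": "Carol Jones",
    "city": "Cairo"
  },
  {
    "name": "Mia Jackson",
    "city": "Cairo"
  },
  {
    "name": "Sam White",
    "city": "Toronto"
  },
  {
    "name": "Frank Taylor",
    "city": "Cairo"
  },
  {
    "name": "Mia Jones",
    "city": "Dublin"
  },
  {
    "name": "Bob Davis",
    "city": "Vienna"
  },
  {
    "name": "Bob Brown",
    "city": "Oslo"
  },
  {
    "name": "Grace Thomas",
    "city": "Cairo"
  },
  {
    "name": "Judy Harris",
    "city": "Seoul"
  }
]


Counting 'city' values across 11 records:

  Cairo: 4 ####
  Dublin: 2 ##
  London: 1 #
  Toronto: 1 #
  Vienna: 1 #
  Oslo: 1 #
  Seoul: 1 #

Most common: Cairo (4 times)

Cairo (4 times)


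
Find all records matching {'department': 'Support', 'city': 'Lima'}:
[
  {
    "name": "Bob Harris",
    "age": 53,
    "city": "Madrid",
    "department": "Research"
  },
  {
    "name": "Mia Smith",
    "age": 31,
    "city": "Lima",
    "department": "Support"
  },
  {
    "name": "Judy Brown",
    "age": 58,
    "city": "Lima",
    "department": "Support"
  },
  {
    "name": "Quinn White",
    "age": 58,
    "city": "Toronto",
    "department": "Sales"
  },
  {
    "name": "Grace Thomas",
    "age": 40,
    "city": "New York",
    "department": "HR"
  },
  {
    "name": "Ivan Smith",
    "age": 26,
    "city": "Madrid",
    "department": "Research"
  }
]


Search criteria: {'department': 'Support', 'city': 'Lima'}

Checking 6 records:
  Bob Harris: {department: Research, city: Madrid}
  Mia Smith: {department: Support, city: Lima} <-- MATCH
  Judy Brown: {department: Support, city: Lima} <-- MATCH
  Quinn White: {department: Sales, city: Toronto}
  Grace Thomas: {department: HR, city: New York}
  Ivan Smith: {department: Research, city: Madrid}

Matches: ["Mia Smith", "Judy Brown"]

["Mia Smith", "Judy Brown"]


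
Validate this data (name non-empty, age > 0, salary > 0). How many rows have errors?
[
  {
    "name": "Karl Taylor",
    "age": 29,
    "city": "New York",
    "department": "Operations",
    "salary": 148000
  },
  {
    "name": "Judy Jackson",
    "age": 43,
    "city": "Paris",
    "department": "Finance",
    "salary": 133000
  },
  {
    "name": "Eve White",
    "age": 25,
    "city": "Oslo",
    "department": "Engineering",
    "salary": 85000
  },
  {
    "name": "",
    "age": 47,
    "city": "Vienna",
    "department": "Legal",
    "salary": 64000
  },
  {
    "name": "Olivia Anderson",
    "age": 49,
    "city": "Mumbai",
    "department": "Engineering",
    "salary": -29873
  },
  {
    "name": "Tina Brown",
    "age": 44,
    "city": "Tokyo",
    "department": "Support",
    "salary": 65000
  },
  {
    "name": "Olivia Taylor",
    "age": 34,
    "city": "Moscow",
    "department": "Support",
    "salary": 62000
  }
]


Validating 7 records:
Rules: name non-empty, age > 0, salary > 0

  Row 1 (Karl Taylor): OK
  Row 2 (Judy Jackson): OK
  Row 3 (Eve White): OK
  Row 4 (???): empty name
  Row 5 (Olivia Anderson): negative salary: -29873
  Row 6 (Tina Brown): OK
  Row 7 (Olivia Taylor): OK

Total errors: 2

2 errors


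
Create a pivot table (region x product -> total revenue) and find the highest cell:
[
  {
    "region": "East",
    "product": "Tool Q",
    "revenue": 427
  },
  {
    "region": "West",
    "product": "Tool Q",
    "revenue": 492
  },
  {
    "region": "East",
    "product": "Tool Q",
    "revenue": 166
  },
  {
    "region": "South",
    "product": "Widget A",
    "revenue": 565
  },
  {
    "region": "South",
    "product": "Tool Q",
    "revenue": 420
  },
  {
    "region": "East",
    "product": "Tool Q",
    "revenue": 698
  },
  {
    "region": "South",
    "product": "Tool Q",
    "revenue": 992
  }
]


Pivot: region (rows) x product (columns) -> total revenue

     Tool Q        Widget A    
East          1291             0  
South         1412           565  
West           492             0  

Highest: South / Tool Q = $1412

South / Tool Q = $1412


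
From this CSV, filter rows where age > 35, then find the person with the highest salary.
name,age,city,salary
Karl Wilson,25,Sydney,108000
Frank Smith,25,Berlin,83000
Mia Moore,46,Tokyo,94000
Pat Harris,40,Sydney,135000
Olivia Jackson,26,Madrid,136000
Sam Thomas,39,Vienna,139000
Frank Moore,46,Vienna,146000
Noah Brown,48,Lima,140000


Filter: age > 35
Sort by: salary (descending)

Filtered records (5):
  Frank Moore, age 46, salary $146000
  Noah Brown, age 48, salary $140000
  Sam Thomas, age 39, salary $139000
  Pat Harris, age 40, salary $135000
  Mia Moore, age 46, salary $94000

Highest salary: Frank Moore ($146000)

Frank Moore


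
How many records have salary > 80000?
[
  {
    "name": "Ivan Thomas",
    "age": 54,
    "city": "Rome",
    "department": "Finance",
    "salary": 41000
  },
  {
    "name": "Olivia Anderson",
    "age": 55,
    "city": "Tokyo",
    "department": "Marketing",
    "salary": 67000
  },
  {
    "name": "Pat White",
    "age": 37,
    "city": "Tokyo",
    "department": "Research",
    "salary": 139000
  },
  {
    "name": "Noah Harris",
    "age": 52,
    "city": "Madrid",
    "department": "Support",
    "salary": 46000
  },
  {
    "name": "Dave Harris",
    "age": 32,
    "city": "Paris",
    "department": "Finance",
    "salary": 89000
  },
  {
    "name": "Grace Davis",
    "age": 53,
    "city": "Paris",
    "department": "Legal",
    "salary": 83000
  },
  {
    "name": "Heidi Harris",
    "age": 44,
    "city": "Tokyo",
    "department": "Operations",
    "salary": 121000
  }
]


Data: 7 records
Condition: salary > 80000

Checking each record:
  Ivan Thomas: 41000
  Olivia Anderson: 67000
  Pat White: 139000 MATCH
  Noah Harris: 46000
  Dave Harris: 89000 MATCH
  Grace Davis: 83000 MATCH
  Heidi Harris: 121000 MATCH

Count: 4

4
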